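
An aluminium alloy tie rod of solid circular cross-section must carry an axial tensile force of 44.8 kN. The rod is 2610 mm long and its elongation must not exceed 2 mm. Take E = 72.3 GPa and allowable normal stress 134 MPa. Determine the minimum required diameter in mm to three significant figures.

32.1 mm

Required area A ≥ P/σ_allow = 44800/134 = 334.3 mm².
For a solid circular section, d ≥ √(4A/π) = 20.63 mm.
Elongation limit: A ≥ PL/(Eδ_allow) = 44800·2610/(72300·2) = 808.6 mm² ⇒ d ≥ 32.09 mm.
The elongation limit governs.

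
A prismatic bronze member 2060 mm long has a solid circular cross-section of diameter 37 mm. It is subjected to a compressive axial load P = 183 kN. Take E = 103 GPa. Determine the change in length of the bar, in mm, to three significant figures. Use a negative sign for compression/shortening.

-3.40 mm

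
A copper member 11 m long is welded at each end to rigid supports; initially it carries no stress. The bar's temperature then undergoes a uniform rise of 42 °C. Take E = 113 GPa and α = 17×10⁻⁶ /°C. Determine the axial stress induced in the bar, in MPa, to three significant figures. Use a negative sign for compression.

-80.7 MPa

Free thermal expansion αLΔT = 17e-6 · 11000 · 42 = 7.854 mm.
The walls impose strain ε = −(7.854)/11000 = -7.1400e-04; σ = Eε = 113000 · -7.1400e-04 = -80.68 MPa.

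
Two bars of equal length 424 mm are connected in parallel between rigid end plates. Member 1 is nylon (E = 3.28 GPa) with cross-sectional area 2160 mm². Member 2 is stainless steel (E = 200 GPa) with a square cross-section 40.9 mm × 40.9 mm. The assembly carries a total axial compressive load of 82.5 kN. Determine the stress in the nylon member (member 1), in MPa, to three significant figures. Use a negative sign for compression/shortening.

-0.792 MPa

A_2 = 1673 mm².
Equal strain + equilibrium ⇒ each member carries load in proportion to AE: A₁E₁ = 7085000 N, A₂E₂ = 334600000 N, ΣAE = 341600000 N.
σ₁ = P·E₁/ΣAE = -82500·3280/341600000 = -0.792 MPa.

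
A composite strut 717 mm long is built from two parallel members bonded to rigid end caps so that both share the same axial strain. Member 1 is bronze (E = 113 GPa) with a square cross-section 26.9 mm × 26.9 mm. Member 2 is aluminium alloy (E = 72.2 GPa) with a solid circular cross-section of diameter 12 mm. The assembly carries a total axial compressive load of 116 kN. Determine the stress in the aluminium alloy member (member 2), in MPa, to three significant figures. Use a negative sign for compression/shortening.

-93.1 MPa

A_1 = 723.6 mm².
A_2 = 113.1 mm².
Equal strain + equilibrium ⇒ each member carries load in proportion to AE: A₁E₁ = 81770000 N, A₂E₂ = 8166000 N, ΣAE = 89930000 N.
σ₂ = P·E₂/ΣAE = -116000·72200/89930000 = -93.13 MPa.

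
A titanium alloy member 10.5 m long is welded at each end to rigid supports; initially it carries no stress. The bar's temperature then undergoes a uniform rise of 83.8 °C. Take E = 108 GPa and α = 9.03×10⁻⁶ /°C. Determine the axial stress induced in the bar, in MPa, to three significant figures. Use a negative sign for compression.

-81.7 MPa

Free thermal expansion αLΔT = 9.03e-6 · 10500 · 83.8 = 7.945 mm.
The walls impose strain ε = −(7.945)/10500 = -7.5671e-04; σ = Eε = 108000 · -7.5671e-04 = -81.73 MPa.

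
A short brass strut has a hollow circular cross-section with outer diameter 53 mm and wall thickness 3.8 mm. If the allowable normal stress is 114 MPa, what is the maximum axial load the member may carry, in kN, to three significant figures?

67.0 kN

A = 587.4 mm².
P_max = σ_allow · A = 114 · 587.4 = 66960 N = 66.96 kN.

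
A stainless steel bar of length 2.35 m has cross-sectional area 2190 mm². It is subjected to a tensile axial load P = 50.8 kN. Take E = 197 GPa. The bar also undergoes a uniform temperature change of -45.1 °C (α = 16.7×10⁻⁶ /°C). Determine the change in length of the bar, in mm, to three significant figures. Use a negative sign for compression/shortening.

δ_mech = NL/(AE) = 50800·2350/(2190·197000) = 0.2767 mm.
δ_thermal = αLΔT = 16.7e-6·2350·-45.1 = -1.77 mm.
δ = δ_mech + δ_thermal = -1.493 mm.

-1.49 mm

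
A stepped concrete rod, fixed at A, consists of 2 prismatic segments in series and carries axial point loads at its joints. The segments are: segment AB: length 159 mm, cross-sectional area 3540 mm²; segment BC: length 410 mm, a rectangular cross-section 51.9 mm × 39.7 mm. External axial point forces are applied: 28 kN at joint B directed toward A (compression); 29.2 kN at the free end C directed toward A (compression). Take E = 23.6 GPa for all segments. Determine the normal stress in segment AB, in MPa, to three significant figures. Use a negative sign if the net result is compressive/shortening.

-16.2 MPa

Internal axial forces (sectioning from the free end, tension +): N_BC = -29.2 kN, N_AB = -57.2 kN.
σ_AB = N_AB/A_AB = -57200/3540 = -16.16 MPa.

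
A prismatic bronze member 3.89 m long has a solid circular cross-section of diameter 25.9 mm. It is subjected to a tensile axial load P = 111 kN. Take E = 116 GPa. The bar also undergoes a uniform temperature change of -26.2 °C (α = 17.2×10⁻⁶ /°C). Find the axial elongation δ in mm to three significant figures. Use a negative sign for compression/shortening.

5.31 mm

A = 526.9 mm².
δ_mech = NL/(AE) = 111000·3890/(526.9·116000) = 7.065 mm.
δ_thermal = αLΔT = 17.2e-6·3890·-26.2 = -1.753 mm.
δ = δ_mech + δ_thermal = 5.312 mm.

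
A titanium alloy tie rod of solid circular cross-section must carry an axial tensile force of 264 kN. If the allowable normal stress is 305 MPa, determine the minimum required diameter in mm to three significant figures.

33.2 mm

Required area A ≥ P/σ_allow = 264000/305 = 865.6 mm².
For a solid circular section, d ≥ √(4A/π) = 33.2 mm.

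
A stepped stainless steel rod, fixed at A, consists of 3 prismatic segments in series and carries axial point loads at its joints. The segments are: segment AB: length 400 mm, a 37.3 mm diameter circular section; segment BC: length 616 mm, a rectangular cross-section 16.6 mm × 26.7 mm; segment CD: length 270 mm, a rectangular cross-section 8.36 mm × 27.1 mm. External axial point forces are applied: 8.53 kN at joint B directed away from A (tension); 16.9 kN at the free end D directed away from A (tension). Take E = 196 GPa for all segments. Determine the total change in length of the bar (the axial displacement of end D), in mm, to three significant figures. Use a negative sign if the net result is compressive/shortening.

0.270 mm

Internal axial forces (sectioning from the free end, tension +): N_CD = 16.9 kN, N_BC = 16.9 kN, N_AB = 25.43 kN.
A_AB = 1093 mm².
A_BC = 443.2 mm².
A_CD = 226.6 mm².
δ_AB = 25430·400/(1093·196000) = 0.04749 mm
δ_BC = 16900·616/(443.2·196000) = 0.1198 mm
δ_CD = 16900·270/(226.6·196000) = 0.1028 mm
δ = Σδ_i = 0.2701 mm.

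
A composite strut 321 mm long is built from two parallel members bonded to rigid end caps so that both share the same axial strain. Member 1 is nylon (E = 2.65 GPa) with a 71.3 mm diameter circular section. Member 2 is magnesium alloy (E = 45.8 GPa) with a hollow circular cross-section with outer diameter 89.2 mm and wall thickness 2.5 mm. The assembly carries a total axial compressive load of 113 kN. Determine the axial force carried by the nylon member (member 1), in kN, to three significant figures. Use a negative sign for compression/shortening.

A_1 = 3993 mm².
A_2 = 680.9 mm².
Equal strain + equilibrium ⇒ each member carries load in proportion to AE: A₁E₁ = 10580000 N, A₂E₂ = 31190000 N, ΣAE = 41770000 N.
F₁ = P·A₁E₁/ΣAE = -113000·10580000/41770000 = -28630 N.

-28.6 kN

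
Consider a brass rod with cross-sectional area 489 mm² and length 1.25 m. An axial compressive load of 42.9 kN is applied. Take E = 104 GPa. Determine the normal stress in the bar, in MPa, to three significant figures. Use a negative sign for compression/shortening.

-87.7 MPa

σ = N/A = -42900/489 = -87.73 MPa.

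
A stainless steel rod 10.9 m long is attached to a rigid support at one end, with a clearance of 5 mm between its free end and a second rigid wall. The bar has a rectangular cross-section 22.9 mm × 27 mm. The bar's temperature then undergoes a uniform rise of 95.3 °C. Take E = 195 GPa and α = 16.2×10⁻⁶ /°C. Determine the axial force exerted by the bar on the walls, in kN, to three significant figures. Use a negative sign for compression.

Free thermal expansion αLΔT = 16.2e-6 · 10900 · 95.3 = 16.83 mm.
The walls engage after the gap closes; constrained expansion = 16.83 − 5 = 11.83 mm.
The walls impose strain ε = −(11.83)/10900 = -1.0851e-03; σ = Eε = 195000 · -1.0851e-03 = -211.6 MPa.
Wall reaction R = σ·A = -211.6·618.3 = -130800 N = -130.8 kN.

-131 kN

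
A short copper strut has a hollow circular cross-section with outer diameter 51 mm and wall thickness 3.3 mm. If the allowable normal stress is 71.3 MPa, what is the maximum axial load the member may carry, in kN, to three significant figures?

A = 494.5 mm².
P_max = σ_allow · A = 71.3 · 494.5 = 35260 N = 35.26 kN.

35.3 kN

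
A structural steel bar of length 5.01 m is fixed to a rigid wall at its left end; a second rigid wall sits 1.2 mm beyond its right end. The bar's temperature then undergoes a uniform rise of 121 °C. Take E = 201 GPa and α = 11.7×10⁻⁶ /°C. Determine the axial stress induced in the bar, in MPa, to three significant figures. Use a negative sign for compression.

-236 MPa

Free thermal expansion αLΔT = 11.7e-6 · 5010 · 121 = 7.093 mm.
The walls engage after the gap closes; constrained expansion = 7.093 − 1.2 = 5.893 mm.
The walls impose strain ε = −(5.893)/5010 = -1.1762e-03; σ = Eε = 201000 · -1.1762e-03 = -236.4 MPa.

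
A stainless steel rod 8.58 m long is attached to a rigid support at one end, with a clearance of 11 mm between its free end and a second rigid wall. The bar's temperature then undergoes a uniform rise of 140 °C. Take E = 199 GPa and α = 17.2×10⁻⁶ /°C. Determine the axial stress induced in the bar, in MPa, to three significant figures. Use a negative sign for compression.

Free thermal expansion αLΔT = 17.2e-6 · 8580 · 140 = 20.66 mm.
The walls engage after the gap closes; constrained expansion = 20.66 − 11 = 9.661 mm.
The walls impose strain ε = −(9.661)/8580 = -1.1259e-03; σ = Eε = 199000 · -1.1259e-03 = -224.1 MPa.

-224 MPa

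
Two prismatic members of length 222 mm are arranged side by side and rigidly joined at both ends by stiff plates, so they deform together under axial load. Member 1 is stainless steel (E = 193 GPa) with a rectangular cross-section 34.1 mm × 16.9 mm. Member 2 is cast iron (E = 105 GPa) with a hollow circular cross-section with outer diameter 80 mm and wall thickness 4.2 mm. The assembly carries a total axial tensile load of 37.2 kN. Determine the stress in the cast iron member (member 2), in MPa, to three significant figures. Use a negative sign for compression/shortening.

18.1 MPa

A_1 = 576.3 mm².
A_2 = 1000 mm².
Equal strain + equilibrium ⇒ each member carries load in proportion to AE: A₁E₁ = 111200000 N, A₂E₂ = 105000000 N, ΣAE = 216200000 N.
σ₂ = P·E₂/ΣAE = 37200·105000/216200000 = 18.06 MPa.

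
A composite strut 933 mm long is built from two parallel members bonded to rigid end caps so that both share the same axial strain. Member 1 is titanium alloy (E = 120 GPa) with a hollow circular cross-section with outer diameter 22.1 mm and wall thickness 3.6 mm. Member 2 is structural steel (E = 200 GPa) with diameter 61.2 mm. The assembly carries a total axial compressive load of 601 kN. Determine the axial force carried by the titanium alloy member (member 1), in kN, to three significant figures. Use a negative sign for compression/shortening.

-24.6 kN

A_1 = 209.2 mm².
A_2 = 2942 mm².
Equal strain + equilibrium ⇒ each member carries load in proportion to AE: A₁E₁ = 25110000 N, A₂E₂ = 588300000 N, ΣAE = 613400000 N.
F₁ = P·A₁E₁/ΣAE = -601000·25110000/613400000 = -24600 N.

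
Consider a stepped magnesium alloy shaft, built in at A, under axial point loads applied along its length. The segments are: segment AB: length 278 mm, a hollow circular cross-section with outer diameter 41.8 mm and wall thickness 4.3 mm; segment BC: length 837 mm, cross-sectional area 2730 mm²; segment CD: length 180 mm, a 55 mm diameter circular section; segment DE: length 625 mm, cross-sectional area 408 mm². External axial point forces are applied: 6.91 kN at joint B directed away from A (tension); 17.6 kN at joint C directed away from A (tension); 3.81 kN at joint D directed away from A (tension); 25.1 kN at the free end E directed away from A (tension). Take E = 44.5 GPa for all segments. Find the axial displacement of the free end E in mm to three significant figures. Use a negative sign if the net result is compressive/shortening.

1.89 mm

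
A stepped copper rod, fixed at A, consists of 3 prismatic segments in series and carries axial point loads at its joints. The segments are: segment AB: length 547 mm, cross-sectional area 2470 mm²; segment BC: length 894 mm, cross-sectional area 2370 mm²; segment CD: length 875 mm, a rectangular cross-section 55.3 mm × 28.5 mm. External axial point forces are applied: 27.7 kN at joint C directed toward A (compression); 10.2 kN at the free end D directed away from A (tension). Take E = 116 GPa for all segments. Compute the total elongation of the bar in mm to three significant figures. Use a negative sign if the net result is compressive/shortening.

Internal axial forces (sectioning from the free end, tension +): N_CD = 10.2 kN, N_BC = -17.5 kN, N_AB = -17.5 kN.
A_CD = 1576 mm².
δ_AB = -17500·547/(2470·116000) = -0.03341 mm
δ_BC = -17500·894/(2370·116000) = -0.05691 mm
δ_CD = 10200·875/(1576·116000) = 0.04882 mm
δ = Σδ_i = -0.0415 mm.

-0.0415 mm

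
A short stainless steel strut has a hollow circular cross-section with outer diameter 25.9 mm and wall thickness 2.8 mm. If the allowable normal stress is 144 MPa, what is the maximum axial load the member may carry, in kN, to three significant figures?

A = 203.2 mm².
P_max = σ_allow · A = 144 · 203.2 = 29260 N = 29.26 kN.

29.3 kN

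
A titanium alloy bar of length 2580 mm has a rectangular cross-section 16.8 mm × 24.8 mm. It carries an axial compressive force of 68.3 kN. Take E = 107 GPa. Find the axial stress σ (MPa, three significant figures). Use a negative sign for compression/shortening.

-164 MPa

A = 416.6 mm².
σ = N/A = -68300/416.6 = -163.9 MPa.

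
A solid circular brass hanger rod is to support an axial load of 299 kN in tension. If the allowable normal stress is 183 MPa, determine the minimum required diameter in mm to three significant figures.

45.6 mm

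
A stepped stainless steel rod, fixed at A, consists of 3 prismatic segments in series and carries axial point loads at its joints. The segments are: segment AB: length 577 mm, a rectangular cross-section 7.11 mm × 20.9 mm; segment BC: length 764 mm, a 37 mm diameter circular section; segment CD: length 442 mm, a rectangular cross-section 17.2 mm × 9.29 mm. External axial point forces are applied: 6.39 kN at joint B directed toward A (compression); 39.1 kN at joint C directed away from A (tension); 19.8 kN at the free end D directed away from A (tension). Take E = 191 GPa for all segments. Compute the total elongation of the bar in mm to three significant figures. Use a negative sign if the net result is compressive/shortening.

1.57 mm

Internal axial forces (sectioning from the free end, tension +): N_CD = 19.8 kN, N_BC = 58.9 kN, N_AB = 52.51 kN.
A_AB = 148.6 mm².
A_BC = 1075 mm².
A_CD = 159.8 mm².
δ_AB = 52510·577/(148.6·191000) = 1.068 mm
δ_BC = 58900·764/(1075·191000) = 0.2191 mm
δ_CD = 19800·442/(159.8·191000) = 0.2868 mm
δ = Σδ_i = 1.573 mm.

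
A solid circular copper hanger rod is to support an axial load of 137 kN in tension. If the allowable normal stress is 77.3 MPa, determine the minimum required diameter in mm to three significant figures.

Required area A ≥ P/σ_allow = 137000/77.3 = 1772 mm².
For a solid circular section, d ≥ √(4A/π) = 47.5 mm.

47.5 mm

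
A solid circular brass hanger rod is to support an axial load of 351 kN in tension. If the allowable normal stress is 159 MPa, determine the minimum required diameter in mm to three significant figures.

Required area A ≥ P/σ_allow = 351000/159 = 2208 mm².
For a solid circular section, d ≥ √(4A/π) = 53.02 mm.

53.0 mm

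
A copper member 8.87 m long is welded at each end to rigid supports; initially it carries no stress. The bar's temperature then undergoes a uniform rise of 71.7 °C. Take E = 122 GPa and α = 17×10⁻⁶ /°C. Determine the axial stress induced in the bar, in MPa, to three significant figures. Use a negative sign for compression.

-149 MPa

Free thermal expansion αLΔT = 17e-6 · 8870 · 71.7 = 10.81 mm.
The walls impose strain ε = −(10.81)/8870 = -1.2189e-03; σ = Eε = 122000 · -1.2189e-03 = -148.7 MPa.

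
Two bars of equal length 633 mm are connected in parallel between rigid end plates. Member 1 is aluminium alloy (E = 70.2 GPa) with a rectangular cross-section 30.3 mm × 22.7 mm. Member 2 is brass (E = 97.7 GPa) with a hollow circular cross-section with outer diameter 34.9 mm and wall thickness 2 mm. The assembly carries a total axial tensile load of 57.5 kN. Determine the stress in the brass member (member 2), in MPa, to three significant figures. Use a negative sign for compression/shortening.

A_1 = 687.8 mm².
A_2 = 206.7 mm².
Equal strain + equilibrium ⇒ each member carries load in proportion to AE: A₁E₁ = 48280000 N, A₂E₂ = 20200000 N, ΣAE = 68480000 N.
σ₂ = P·E₂/ΣAE = 57500·97700/68480000 = 82.03 MPa.

82.0 MPa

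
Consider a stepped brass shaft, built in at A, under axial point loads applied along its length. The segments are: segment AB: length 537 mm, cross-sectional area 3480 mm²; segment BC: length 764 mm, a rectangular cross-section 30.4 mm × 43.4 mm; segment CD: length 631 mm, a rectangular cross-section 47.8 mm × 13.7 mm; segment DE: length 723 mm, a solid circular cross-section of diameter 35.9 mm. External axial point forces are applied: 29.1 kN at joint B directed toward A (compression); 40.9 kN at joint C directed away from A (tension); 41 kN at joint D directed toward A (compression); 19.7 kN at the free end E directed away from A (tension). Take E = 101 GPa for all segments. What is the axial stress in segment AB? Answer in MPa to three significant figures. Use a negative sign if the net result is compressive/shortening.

-2.73 MPa

Internal axial forces (sectioning from the free end, tension +): N_DE = 19.7 kN, N_CD = -21.3 kN, N_BC = 19.6 kN, N_AB = -9.5 kN.
σ_AB = N_AB/A_AB = -9500/3480 = -2.73 MPa.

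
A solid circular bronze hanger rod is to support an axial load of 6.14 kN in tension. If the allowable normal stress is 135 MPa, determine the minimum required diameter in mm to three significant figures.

7.61 mm

Required area A ≥ P/σ_allow = 6140/135 = 45.48 mm².
For a solid circular section, d ≥ √(4A/π) = 7.61 mm.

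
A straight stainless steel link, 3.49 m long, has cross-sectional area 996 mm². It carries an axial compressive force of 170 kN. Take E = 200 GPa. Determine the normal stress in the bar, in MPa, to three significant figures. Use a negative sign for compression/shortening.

σ = N/A = -170000/996 = -170.7 MPa.

-171 MPa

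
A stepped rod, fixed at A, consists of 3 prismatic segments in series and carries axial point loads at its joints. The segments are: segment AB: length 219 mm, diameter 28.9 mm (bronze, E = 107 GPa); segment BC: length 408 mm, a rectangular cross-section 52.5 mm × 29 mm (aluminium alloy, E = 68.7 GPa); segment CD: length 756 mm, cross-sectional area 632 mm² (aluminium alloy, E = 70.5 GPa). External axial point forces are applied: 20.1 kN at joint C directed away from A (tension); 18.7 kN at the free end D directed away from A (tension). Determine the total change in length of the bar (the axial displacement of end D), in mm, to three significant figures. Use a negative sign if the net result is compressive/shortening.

Internal axial forces (sectioning from the free end, tension +): N_CD = 18.7 kN, N_BC = 38.8 kN, N_AB = 38.8 kN.
A_AB = 656 mm².
A_BC = 1522 mm².
δ_AB = 38800·219/(656·107000) = 0.1211 mm
δ_BC = 38800·408/(1522·68700) = 0.1513 mm
δ_CD = 18700·756/(632·70500) = 0.3173 mm
δ = Σδ_i = 0.5897 mm.

0.590 mm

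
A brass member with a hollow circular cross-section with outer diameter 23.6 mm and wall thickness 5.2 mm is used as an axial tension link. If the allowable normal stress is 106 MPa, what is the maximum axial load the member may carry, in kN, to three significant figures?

31.9 kN

A = 300.6 mm².
P_max = σ_allow · A = 106 · 300.6 = 31860 N = 31.86 kN.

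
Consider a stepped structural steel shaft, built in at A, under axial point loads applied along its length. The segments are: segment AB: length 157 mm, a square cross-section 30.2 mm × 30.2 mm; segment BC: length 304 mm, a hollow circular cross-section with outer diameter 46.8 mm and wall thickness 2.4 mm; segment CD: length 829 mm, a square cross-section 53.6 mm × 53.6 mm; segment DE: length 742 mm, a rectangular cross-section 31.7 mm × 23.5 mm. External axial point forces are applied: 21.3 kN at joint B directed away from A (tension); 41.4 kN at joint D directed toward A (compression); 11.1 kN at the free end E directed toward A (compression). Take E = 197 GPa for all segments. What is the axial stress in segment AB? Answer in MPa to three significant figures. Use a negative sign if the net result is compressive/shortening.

Internal axial forces (sectioning from the free end, tension +): N_DE = -11.1 kN, N_CD = -52.5 kN, N_BC = -52.5 kN, N_AB = -31.2 kN.
A_AB = 912 mm².
σ_AB = N_AB/A_AB = -31200/912 = -34.21 MPa.

-34.2 MPa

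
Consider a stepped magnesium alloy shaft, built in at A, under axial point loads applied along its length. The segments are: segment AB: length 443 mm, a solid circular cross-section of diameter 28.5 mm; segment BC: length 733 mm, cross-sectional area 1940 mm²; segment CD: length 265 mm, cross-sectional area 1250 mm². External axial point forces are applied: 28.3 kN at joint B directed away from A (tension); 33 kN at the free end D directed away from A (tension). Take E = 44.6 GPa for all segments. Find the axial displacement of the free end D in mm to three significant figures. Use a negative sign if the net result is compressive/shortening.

Internal axial forces (sectioning from the free end, tension +): N_CD = 33 kN, N_BC = 33 kN, N_AB = 61.3 kN.
A_AB = 637.9 mm².
δ_AB = 61300·443/(637.9·44600) = 0.9544 mm
δ_BC = 33000·733/(1940·44600) = 0.2796 mm
δ_CD = 33000·265/(1250·44600) = 0.1569 mm
δ = Σδ_i = 1.391 mm.

1.39 mm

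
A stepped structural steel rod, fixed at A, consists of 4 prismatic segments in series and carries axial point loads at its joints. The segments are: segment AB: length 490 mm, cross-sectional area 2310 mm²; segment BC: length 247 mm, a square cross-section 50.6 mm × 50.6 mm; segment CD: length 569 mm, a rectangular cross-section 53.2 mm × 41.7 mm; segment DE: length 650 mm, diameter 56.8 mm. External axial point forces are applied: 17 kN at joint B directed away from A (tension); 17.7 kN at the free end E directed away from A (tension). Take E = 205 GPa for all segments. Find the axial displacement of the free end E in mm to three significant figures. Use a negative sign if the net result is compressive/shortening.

0.0885 mm

Internal axial forces (sectioning from the free end, tension +): N_DE = 17.7 kN, N_CD = 17.7 kN, N_BC = 17.7 kN, N_AB = 34.7 kN.
A_BC = 2560 mm².
A_CD = 2218 mm².
A_DE = 2534 mm².
δ_AB = 34700·490/(2310·205000) = 0.03591 mm
δ_BC = 17700·247/(2560·205000) = 0.008329 mm
δ_CD = 17700·569/(2218·205000) = 0.02215 mm
δ_DE = 17700·650/(2534·205000) = 0.02215 mm
δ = Σδ_i = 0.08853 mm.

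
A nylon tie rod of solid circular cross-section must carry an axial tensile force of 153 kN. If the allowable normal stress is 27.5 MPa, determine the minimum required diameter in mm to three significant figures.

84.2 mm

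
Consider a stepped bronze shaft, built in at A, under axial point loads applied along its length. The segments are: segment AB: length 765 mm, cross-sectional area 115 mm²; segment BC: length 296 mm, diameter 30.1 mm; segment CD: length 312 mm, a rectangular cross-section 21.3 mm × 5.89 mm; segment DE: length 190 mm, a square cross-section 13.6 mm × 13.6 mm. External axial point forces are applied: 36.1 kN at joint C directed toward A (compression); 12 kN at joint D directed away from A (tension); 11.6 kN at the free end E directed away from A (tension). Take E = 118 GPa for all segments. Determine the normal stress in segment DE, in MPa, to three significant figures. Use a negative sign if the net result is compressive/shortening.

62.7 MPa

Internal axial forces (sectioning from the free end, tension +): N_DE = 11.6 kN, N_CD = 23.6 kN, N_BC = -12.5 kN, N_AB = -12.5 kN.
A_DE = 185 mm².
σ_DE = N_DE/A_DE = 11600/185 = 62.72 MPa.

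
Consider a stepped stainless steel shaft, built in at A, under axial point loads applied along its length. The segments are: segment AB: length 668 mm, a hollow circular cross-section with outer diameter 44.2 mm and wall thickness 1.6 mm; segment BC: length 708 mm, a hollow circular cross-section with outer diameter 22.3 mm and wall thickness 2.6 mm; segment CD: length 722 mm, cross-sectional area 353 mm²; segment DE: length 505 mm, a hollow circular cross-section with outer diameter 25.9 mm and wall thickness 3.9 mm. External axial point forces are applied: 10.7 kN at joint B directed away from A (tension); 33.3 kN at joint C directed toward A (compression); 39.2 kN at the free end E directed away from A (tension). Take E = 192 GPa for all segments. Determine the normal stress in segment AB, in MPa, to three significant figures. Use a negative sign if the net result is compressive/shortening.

Internal axial forces (sectioning from the free end, tension +): N_DE = 39.2 kN, N_CD = 39.2 kN, N_BC = 5.9 kN, N_AB = 16.6 kN.
A_AB = 214.1 mm².
σ_AB = N_AB/A_AB = 16600/214.1 = 77.52 MPa.

77.5 MPa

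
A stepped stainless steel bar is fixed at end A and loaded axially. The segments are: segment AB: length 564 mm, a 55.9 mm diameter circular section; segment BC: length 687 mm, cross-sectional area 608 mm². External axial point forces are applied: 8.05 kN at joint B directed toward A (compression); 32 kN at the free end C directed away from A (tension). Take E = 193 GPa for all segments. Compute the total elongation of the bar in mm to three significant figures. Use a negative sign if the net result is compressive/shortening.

0.216 mm

Internal axial forces (sectioning from the free end, tension +): N_BC = 32 kN, N_AB = 23.95 kN.
A_AB = 2454 mm².
δ_AB = 23950·564/(2454·193000) = 0.02852 mm
δ_BC = 32000·687/(608·193000) = 0.1873 mm
δ = Σδ_i = 0.2159 mm.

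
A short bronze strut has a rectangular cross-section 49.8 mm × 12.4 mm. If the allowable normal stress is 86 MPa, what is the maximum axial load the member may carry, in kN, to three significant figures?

A = 617.5 mm².
P_max = σ_allow · A = 86 · 617.5 = 53110 N = 53.11 kN.

53.1 kN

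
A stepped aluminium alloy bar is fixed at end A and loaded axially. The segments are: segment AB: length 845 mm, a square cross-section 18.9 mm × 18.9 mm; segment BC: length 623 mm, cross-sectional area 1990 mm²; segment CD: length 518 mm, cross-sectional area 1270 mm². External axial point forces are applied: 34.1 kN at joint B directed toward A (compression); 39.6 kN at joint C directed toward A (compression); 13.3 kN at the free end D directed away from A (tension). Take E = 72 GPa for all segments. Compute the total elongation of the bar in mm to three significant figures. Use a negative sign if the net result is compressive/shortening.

Internal axial forces (sectioning from the free end, tension +): N_CD = 13.3 kN, N_BC = -26.3 kN, N_AB = -60.4 kN.
A_AB = 357.2 mm².
δ_AB = -60400·845/(357.2·72000) = -1.984 mm
δ_BC = -26300·623/(1990·72000) = -0.1144 mm
δ_CD = 13300·518/(1270·72000) = 0.07534 mm
δ = Σδ_i = -2.023 mm.

-2.02 mm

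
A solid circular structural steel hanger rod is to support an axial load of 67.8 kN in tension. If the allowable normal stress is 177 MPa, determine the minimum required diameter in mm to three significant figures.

22.1 mm

Required area A ≥ P/σ_allow = 67800/177 = 383.1 mm².
For a solid circular section, d ≥ √(4A/π) = 22.08 mm.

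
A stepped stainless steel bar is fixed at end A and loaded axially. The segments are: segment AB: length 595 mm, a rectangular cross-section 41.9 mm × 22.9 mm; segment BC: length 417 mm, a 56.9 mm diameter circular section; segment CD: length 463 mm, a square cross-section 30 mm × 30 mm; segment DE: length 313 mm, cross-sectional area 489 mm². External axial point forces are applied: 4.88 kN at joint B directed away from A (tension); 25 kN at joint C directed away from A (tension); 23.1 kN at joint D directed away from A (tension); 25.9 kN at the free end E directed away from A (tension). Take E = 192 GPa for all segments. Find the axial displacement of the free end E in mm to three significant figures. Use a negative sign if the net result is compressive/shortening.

0.536 mm

Internal axial forces (sectioning from the free end, tension +): N_DE = 25.9 kN, N_CD = 49 kN, N_BC = 74 kN, N_AB = 78.88 kN.
A_AB = 959.5 mm².
A_BC = 2543 mm².
A_CD = 900 mm².
δ_AB = 78880·595/(959.5·192000) = 0.2548 mm
δ_BC = 74000·417/(2543·192000) = 0.06321 mm
δ_CD = 49000·463/(900·192000) = 0.1313 mm
δ_DE = 25900·313/(489·192000) = 0.08634 mm
δ = Σδ_i = 0.5356 mm.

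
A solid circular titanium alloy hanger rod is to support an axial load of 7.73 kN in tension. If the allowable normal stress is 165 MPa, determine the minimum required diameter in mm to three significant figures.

Required area A ≥ P/σ_allow = 7730/165 = 46.85 mm².
For a solid circular section, d ≥ √(4A/π) = 7.723 mm.

7.72 mm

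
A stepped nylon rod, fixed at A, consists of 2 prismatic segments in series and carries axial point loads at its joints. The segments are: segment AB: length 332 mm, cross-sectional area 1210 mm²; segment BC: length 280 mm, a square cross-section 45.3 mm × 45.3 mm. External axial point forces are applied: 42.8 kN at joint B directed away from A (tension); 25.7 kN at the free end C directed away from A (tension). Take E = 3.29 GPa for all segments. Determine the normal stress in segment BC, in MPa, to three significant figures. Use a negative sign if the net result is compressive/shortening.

Internal axial forces (sectioning from the free end, tension +): N_BC = 25.7 kN, N_AB = 68.5 kN.
A_BC = 2052 mm².
σ_BC = N_BC/A_BC = 25700/2052 = 12.52 MPa.

12.5 MPa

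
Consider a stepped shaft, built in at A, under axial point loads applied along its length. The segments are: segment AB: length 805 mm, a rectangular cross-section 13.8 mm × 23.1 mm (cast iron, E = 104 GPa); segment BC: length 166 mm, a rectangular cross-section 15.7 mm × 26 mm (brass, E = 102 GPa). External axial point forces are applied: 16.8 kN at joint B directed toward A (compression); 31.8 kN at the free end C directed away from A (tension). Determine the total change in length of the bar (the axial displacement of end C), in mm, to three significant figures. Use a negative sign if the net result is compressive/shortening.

Internal axial forces (sectioning from the free end, tension +): N_BC = 31.8 kN, N_AB = 15 kN.
A_AB = 318.8 mm².
A_BC = 408.2 mm².
δ_AB = 15000·805/(318.8·104000) = 0.3642 mm
δ_BC = 31800·166/(408.2·102000) = 0.1268 mm
δ = Σδ_i = 0.491 mm.

0.491 mm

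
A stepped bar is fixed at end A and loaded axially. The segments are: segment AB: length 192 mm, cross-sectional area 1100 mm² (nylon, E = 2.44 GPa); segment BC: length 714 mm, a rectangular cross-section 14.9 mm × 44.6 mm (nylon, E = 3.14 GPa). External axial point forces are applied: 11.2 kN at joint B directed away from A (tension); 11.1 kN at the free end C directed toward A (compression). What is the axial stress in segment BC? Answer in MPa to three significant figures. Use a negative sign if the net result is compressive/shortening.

-16.7 MPa

Internal axial forces (sectioning from the free end, tension +): N_BC = -11.1 kN, N_AB = 0.1 kN.
A_BC = 664.5 mm².
σ_BC = N_BC/A_BC = -11100/664.5 = -16.7 MPa.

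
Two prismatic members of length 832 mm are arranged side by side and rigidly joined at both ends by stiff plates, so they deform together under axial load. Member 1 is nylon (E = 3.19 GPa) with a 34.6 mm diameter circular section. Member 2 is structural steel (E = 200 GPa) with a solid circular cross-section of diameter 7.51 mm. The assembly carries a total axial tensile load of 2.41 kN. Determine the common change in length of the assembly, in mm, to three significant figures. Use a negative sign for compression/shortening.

0.169 mm

A_1 = 940.2 mm².
A_2 = 44.3 mm².
Equal strain + equilibrium ⇒ each member carries load in proportion to AE: A₁E₁ = 2999000 N, A₂E₂ = 8859000 N, ΣAE = 11860000 N.
δ = PL/ΣAE = 2410·832/11860000 = 0.1691 mm.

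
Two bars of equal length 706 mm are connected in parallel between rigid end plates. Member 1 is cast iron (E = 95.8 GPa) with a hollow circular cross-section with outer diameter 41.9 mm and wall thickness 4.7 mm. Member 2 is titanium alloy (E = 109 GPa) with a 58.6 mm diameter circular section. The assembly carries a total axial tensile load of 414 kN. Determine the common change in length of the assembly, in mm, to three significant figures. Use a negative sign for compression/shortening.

0.843 mm

A_1 = 549.3 mm².
A_2 = 2697 mm².
Equal strain + equilibrium ⇒ each member carries load in proportion to AE: A₁E₁ = 52620000 N, A₂E₂ = 294000000 N, ΣAE = 346600000 N.
δ = PL/ΣAE = 414000·706/346600000 = 0.8433 mm.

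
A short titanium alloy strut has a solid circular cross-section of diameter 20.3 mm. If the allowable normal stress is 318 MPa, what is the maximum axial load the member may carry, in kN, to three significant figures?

103 kN

A = 323.7 mm².
P_max = σ_allow · A = 318 · 323.7 = 102900 N = 102.9 kN.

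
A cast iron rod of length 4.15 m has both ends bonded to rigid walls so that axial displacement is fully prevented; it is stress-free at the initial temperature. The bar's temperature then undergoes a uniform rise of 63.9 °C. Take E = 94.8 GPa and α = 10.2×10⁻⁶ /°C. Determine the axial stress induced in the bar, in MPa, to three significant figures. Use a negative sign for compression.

Free thermal expansion αLΔT = 10.2e-6 · 4150 · 63.9 = 2.705 mm.
The walls impose strain ε = −(2.705)/4150 = -6.5178e-04; σ = Eε = 94800 · -6.5178e-04 = -61.79 MPa.

-61.8 MPa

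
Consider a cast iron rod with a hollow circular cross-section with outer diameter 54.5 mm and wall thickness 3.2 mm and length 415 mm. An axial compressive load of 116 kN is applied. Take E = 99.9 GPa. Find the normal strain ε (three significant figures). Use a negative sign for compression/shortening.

-0.00225

A = 515.7 mm².
σ = N/A = -224.9 MPa; ε = σ/E = -224.9/99900 = -2.252e-03.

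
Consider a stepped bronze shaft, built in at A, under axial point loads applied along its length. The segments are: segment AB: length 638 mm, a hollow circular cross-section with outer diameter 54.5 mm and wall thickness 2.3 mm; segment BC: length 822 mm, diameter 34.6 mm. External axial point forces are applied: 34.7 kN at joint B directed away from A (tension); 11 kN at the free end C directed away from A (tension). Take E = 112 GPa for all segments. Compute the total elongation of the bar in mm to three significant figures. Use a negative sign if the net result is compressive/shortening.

Internal axial forces (sectioning from the free end, tension +): N_BC = 11 kN, N_AB = 45.7 kN.
A_AB = 377.2 mm².
A_BC = 940.2 mm².
δ_AB = 45700·638/(377.2·112000) = 0.6902 mm
δ_BC = 11000·822/(940.2·112000) = 0.08586 mm
δ = Σδ_i = 0.7761 mm.

0.776 mm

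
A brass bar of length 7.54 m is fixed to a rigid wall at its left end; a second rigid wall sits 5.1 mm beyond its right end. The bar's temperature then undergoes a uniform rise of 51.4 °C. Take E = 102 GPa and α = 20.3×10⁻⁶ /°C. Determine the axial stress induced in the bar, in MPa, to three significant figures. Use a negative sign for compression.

-37.4 MPa

Free thermal expansion αLΔT = 20.3e-6 · 7540 · 51.4 = 7.867 mm.
The walls engage after the gap closes; constrained expansion = 7.867 − 5.1 = 2.767 mm.
The walls impose strain ε = −(2.767)/7540 = -3.6703e-04; σ = Eε = 102000 · -3.6703e-04 = -37.44 MPa.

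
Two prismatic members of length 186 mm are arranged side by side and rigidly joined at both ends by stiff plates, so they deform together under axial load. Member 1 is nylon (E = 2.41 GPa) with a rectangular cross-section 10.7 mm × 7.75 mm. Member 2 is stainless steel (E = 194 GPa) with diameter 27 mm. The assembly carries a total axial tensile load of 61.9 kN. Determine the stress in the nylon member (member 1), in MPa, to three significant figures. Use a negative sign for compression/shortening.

1.34 MPa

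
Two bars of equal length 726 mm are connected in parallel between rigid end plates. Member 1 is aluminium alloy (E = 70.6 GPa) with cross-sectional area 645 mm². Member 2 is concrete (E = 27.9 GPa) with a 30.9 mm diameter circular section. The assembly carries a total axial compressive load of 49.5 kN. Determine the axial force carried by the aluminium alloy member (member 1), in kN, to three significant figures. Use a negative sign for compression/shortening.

-33.9 kN

A_2 = 749.9 mm².
Equal strain + equilibrium ⇒ each member carries load in proportion to AE: A₁E₁ = 45540000 N, A₂E₂ = 20920000 N, ΣAE = 66460000 N.
F₁ = P·A₁E₁/ΣAE = -49500·45540000/66460000 = -33920 N.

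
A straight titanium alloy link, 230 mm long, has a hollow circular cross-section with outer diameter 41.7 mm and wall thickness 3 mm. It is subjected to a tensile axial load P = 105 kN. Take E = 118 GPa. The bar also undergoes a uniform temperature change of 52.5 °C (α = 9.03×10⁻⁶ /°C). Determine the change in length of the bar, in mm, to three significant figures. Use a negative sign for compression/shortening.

A = 364.7 mm².
δ_mech = NL/(AE) = 105000·230/(364.7·118000) = 0.5611 mm.
δ_thermal = αLΔT = 9.03e-6·230·52.5 = 0.109 mm.
δ = δ_mech + δ_thermal = 0.6702 mm.

0.670 mm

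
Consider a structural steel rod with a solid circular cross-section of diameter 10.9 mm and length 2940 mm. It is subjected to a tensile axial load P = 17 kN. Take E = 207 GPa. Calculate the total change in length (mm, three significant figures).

2.59 mm

A = 93.31 mm².
δ_mech = NL/(AE) = 17000·2940/(93.31·207000) = 2.588 mm.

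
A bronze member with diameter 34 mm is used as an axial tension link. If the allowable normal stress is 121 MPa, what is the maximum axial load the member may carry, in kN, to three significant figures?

A = 907.9 mm².
P_max = σ_allow · A = 121 · 907.9 = 109900 N = 109.9 kN.

110 kN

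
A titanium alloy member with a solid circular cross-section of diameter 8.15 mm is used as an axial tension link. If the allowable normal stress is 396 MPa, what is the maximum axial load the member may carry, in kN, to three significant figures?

A = 52.17 mm².
P_max = σ_allow · A = 396 · 52.17 = 20660 N = 20.66 kN.

20.7 kN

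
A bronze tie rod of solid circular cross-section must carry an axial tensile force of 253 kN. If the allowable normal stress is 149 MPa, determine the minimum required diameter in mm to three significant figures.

Required area A ≥ P/σ_allow = 253000/149 = 1698 mm².
For a solid circular section, d ≥ √(4A/π) = 46.5 mm.

46.5 mm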